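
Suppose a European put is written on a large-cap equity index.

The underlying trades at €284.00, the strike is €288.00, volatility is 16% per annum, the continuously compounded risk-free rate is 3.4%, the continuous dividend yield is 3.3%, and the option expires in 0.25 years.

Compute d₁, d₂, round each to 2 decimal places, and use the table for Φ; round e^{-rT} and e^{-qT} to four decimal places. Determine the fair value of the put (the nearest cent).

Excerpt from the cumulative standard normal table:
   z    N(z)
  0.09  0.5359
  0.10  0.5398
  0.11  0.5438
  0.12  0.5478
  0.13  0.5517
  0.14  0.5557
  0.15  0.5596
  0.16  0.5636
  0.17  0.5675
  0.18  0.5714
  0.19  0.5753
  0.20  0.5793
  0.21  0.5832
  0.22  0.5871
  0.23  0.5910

€11.14

σ√T = 0.16·√0.25 = 0.0800
d₁ = [ln(284/288) + (0.034 − 0.033 + 0.16²/2)·0.25] / 0.0800 = [-0.0140 + 0.0035] / 0.0800 = -0.1317 which rounds to -0.13
d₂ = d₁ − σ√T = -0.1317 − 0.0800 = -0.2117 which rounds to -0.21
e^(−qT) = e^(−0.033·0.25) = 0.9918;  e^(−rT) = e^(−0.034·0.25) = 0.9915
P = 288·0.9915·N(0.21) − 284·0.9918·N(0.13) = 288·0.9915·0.5832 − 284·0.9918·0.5517 = 166.5339 − 155.3980 = 11.1359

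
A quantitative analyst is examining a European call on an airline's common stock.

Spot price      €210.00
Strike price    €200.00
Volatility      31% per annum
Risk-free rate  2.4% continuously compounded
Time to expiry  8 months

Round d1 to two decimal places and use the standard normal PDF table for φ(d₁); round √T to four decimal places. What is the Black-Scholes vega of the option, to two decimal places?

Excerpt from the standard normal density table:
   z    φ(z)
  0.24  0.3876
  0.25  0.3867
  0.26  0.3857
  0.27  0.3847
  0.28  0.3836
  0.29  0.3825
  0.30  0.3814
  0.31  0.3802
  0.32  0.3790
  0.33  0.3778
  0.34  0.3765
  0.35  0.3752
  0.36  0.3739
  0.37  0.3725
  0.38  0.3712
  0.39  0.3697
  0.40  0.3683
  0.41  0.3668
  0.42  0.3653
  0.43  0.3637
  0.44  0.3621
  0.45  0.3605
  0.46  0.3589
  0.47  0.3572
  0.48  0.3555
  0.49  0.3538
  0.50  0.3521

σ√T = 0.31·√0.6667 = 0.2531
d₁ = [ln(210/200) + (0.024 + ½·0.31²)·0.6667] / (σ√T) = (0.0488 + 0.0480) / 0.2531 = 0.3825 ≈ 0.38
√T = √0.6667 = 0.8165
φ(d₁) = φ(0.38) = 0.3712
vega = S·φ(d₁)·√T = 210·0.3712·0.8165 = 63.6478

63.65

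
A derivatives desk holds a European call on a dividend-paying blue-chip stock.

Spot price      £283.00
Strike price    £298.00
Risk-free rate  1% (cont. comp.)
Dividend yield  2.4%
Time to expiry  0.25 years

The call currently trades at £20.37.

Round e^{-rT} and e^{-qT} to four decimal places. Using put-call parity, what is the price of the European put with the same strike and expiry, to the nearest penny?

£36.32

exp(−qT) = exp(−0.024·0.25) = 0.9940;  exp(−rT) = exp(−0.01·0.25) = 0.9975
Put-call parity: C − P = S·e^(−qT) − K·e^(−rT) = 283·0.9940 − 298·0.9975 = 281.3020 − 297.2550 = -15.9530
P = C − (C − P) = 20.37 − (-15.9530) = 36.3230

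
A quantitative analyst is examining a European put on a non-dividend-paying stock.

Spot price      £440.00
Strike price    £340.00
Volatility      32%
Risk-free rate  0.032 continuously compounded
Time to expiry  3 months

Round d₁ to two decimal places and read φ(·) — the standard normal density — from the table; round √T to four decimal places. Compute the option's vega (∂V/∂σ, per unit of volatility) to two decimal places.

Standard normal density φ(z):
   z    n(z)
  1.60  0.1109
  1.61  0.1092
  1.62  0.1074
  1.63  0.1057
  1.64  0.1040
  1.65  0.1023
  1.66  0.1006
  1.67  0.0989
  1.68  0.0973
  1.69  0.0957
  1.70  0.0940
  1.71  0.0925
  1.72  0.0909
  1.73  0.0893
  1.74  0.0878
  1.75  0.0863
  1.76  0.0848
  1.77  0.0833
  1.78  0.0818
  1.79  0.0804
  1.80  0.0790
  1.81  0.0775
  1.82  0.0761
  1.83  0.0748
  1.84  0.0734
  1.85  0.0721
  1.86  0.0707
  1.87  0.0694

19.32

σ√T = 0.32·√0.25 = 0.1600
ln(S/K) + (r + σ²/2)T = ln(440/340) + (0.032 + 0.32²/2)·0.25 = 0.2578 + 0.0208 = 0.2786
d₁ = 0.2786 / 0.1600 = 1.7414 ⇒ 1.74
√T = √0.25 = 0.5000
φ(d₁) = φ(1.74) = 0.0878
vega = S·φ(d₁)·√T = 440·0.0878·0.5000 = 19.3160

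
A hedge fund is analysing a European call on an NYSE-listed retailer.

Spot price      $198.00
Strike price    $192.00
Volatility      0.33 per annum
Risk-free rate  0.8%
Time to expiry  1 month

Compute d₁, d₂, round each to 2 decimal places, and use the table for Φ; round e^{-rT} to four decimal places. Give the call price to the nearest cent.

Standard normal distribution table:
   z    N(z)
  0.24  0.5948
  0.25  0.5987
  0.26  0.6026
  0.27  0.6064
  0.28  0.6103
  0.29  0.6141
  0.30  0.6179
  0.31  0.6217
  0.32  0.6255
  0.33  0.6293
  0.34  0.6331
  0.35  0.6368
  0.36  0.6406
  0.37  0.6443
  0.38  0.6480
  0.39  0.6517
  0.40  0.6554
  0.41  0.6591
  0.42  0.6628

$11.21

T = 0.08333;  σ√T = 0.0953
ln(S/K) + (r + σ²/2)T = ln(198/192) + (0.008 + 0.33²/2)·0.08333 = 0.0308 + 0.0052 = 0.0360
d₁ = 0.0360 / 0.0953 = 0.3776 ⇒ 0.38
d₂ = d₁ − σ√T = 0.3776 − 0.0953 = 0.2824 ⇒ 0.28
exp(−rT) = exp(−0.008·0.08333) = 0.9993
N(d₁) = N(0.38) = 0.6480;  N(d₂) = N(0.28) = 0.6103
C = 198·0.6480 − 192·0.9993·0.6103 = 128.3040 − 117.0956 = 11.2084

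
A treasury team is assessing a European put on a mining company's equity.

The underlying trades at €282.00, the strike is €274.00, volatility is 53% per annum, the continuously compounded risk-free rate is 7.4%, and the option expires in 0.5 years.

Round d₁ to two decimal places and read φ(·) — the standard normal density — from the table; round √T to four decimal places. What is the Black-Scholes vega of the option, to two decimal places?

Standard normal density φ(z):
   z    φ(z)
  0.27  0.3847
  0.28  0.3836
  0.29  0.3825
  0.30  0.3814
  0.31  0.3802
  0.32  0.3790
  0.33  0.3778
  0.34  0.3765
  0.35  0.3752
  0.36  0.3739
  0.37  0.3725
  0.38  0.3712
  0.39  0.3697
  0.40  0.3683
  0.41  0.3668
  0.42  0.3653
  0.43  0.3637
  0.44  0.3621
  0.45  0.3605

74.56

σ√T = 0.53·√0.5 = 0.3748
d₁ = [ln(282/274) + (0.074 + 0.53²/2)·0.5] / 0.3748 = [0.0288 + 0.1072] / 0.3748 = 0.3629 → 0.36
√T = √0.5 = 0.7071
φ(d₁) = φ(0.36) = 0.3739
vega = S·φ(d₁)·√T = 282·0.3739·0.7071 = 74.5565
(The call has the same vega.)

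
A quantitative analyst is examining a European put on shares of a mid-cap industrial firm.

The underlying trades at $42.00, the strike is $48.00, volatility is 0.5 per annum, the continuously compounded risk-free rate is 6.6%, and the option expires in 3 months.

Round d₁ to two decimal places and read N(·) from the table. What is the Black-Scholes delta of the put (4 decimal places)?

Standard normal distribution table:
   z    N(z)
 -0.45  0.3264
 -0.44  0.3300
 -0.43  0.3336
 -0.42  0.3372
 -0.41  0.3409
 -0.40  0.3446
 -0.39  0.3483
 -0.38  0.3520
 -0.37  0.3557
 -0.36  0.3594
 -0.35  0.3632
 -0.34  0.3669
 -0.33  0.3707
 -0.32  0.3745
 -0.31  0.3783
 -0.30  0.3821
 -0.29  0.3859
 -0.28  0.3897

-0.6331

T = 0.25;  σ√T = 0.2500
d₁ = [ln(42/48) + (0.066 + ½·0.5²)·0.25] / (σ√T) = (-0.1335 + 0.0478) / 0.2500 = -0.3431 ⇒ -0.34
N(d₁) = N(-0.34) = 0.3669
Δ_put = N(d₁) − 1 = 0.3669 − 1 = -0.6331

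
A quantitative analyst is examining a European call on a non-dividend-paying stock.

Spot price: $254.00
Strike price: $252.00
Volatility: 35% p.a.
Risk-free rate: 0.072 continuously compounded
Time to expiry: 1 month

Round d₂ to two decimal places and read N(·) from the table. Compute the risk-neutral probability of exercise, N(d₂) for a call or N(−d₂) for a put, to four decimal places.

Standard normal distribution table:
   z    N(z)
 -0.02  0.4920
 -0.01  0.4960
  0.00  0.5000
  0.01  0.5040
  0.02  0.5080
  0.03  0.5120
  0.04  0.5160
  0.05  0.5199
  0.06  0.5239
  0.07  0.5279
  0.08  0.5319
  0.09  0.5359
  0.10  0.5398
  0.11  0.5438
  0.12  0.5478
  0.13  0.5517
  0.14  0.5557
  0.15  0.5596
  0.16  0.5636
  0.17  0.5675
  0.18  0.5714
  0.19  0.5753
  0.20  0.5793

T = 0.08333;  σ√T = 0.1010
d₁ = [ln(254/252) + (0.072 + 0.35²/2)·0.08333] / 0.1010 = [0.0079 + 0.0111] / 0.1010 = 0.1881 ⇒ 0.19
d₂ = d₁ − σ√T = 0.1881 − 0.1010 = 0.0871 ⇒ 0.09
Pr(exercise) under Q = N(d₂) = 0.5359

0.5359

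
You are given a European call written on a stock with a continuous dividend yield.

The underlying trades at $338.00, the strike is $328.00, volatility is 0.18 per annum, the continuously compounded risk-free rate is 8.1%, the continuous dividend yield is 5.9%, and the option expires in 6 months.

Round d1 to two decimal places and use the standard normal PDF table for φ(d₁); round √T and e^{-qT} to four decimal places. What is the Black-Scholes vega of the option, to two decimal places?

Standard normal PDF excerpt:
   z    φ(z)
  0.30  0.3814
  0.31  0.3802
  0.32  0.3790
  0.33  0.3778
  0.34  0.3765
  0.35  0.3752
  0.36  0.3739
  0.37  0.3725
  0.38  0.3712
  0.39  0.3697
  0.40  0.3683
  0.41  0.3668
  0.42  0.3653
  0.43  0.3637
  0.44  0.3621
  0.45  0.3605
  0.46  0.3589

85.79

σ√T = 0.18 × 0.7071 = 0.1273
d₁ = [ln(338/328) + (0.081 − 0.059 + 0.18²/2)·0.5] / 0.1273 = [0.0300 + 0.0191] / 0.1273 = 0.3860 ≈ 0.39
√T = √0.5 = 0.7071
φ(d₁) = φ(0.39) = 0.3697
e^(−qT) = e^(−0.059·0.5) = 0.9709
vega = S·e^(−qT)·φ(d₁)·√T = 338·0.9709·0.3697·0.7071 = 85.7870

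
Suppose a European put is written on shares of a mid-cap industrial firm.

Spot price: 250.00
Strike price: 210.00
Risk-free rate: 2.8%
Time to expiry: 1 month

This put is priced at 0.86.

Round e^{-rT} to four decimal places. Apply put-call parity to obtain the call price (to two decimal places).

41.34

exp(−rT) = exp(−0.028·0.08333) = 0.9977
Put-call parity: C − P = S − K·e^(−rT) = 250 − 210·0.9977 = 250 − 209.5170 = 40.4830
C = P + (C − P) = 0.86 + (40.4830) = 41.3430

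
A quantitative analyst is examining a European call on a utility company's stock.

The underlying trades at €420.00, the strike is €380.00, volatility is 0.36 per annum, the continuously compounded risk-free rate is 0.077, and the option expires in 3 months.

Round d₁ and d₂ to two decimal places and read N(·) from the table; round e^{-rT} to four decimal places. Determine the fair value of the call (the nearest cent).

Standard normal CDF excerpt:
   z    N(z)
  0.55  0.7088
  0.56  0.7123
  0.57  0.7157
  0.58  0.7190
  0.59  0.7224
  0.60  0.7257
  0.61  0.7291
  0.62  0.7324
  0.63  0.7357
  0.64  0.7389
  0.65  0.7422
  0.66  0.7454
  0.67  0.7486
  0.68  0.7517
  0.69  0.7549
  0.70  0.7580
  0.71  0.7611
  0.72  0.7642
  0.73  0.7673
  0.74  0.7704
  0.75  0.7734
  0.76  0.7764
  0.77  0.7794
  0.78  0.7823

σ√T = 0.36·√0.25 = 0.1800
d₁ = [ln(420/380) + (0.077 + ½·0.36²)·0.25] / (σ√T) = (0.1001 + 0.0354) / 0.1800 = 0.7530 ≈ 0.75
d₂ = 0.7530 − 0.1800 = 0.5730 ≈ 0.57
exp(−rT) = exp(−0.077·0.25) = 0.9809
N(d₁) = N(0.75) = 0.7734;  N(d₂) = N(0.57) = 0.7157
C = 420·0.7734 − 380·0.9809·0.7157 = 324.8280 − 266.7714 = 58.0566

€58.06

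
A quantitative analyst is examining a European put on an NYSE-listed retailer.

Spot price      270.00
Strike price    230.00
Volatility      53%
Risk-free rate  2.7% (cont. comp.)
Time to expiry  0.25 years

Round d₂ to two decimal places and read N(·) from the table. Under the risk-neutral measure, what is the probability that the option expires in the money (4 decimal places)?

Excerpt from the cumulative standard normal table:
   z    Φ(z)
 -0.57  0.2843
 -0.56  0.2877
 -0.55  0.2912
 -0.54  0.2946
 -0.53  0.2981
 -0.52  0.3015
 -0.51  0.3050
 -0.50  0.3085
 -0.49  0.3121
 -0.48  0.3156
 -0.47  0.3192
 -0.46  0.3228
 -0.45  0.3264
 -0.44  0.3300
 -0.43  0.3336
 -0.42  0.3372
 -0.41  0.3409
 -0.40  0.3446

0.3085

σ√T = 0.53 × 0.5000 = 0.2650
d₁ = [ln(270/230) + (0.027 + ½·0.53²)·0.25] / (σ√T) = (0.1603 + 0.0419) / 0.2650 = 0.7630 which rounds to 0.76
d₂ = 0.7630 − 0.2650 = 0.4980 which rounds to 0.50
Risk-neutral Pr[S_T < K] = N(−d₂) = N(-0.50) = 0.3085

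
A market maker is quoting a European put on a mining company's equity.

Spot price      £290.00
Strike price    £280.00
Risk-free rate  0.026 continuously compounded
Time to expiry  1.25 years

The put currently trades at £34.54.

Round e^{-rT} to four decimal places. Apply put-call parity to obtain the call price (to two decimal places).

£53.50

e^(−rT) = e^(−0.026·1.25) = 0.9680
Put-call parity: C − P = S − K·e^(−rT) = 290 − 280·0.9680 = 290 − 271.0400 = 18.9600
C = P + (C − P) = 34.54 + (18.9600) = 53.5000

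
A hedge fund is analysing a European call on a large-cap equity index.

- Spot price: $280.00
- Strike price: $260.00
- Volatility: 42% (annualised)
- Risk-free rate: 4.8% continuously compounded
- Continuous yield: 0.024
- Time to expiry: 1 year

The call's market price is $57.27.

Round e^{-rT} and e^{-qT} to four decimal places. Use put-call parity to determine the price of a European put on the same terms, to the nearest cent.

e^(−qT) = e^(−0.024·1) = 0.9763;  e^(−rT) = e^(−0.048·1) = 0.9531
Put-call parity: C − P = S·e^(−qT) − K·e^(−rT) = 280·0.9763 − 260·0.9531 = 273.3640 − 247.8060 = 25.5580
P = C − (C − P) = 57.27 − (25.5580) = 31.7120

$31.71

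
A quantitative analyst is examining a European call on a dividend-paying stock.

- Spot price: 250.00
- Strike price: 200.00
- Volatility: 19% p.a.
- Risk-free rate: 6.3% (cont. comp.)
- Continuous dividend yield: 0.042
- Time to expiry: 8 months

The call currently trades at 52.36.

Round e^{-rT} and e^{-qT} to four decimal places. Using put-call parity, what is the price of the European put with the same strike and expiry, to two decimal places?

1.04

e^(−qT) = e^(−0.042·0.6667) = 0.9724;  e^(−rT) = e^(−0.063·0.6667) = 0.9589
Put-call parity: C − P = S·e^(−qT) − K·e^(−rT) = 250·0.9724 − 200·0.9589 = 243.1000 − 191.7800 = 51.3200
P = C − (C − P) = 52.36 − (51.3200) = 1.0400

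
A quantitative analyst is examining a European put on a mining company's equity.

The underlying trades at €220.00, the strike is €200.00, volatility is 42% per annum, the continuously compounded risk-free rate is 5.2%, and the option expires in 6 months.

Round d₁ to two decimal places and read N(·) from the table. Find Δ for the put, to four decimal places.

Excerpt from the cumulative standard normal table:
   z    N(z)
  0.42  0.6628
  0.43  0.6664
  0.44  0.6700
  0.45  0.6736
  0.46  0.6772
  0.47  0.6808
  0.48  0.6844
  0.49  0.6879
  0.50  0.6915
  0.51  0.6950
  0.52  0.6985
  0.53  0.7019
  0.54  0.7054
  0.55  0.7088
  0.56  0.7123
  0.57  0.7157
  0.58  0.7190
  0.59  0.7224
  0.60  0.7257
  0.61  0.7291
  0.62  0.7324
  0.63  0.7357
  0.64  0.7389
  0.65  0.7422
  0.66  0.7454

-0.2877

σ√T = 0.42 × 0.7071 = 0.2970
d₁ = [ln(220/200) + (0.052 + 0.42²/2)·0.5] / 0.2970 = [0.0953 + 0.0701] / 0.2970 = 0.5570 ⇒ 0.56
N(d₁) = N(0.56) = 0.7123
Δ_put = N(d₁) − 1 = 0.7123 − 1 = -0.2877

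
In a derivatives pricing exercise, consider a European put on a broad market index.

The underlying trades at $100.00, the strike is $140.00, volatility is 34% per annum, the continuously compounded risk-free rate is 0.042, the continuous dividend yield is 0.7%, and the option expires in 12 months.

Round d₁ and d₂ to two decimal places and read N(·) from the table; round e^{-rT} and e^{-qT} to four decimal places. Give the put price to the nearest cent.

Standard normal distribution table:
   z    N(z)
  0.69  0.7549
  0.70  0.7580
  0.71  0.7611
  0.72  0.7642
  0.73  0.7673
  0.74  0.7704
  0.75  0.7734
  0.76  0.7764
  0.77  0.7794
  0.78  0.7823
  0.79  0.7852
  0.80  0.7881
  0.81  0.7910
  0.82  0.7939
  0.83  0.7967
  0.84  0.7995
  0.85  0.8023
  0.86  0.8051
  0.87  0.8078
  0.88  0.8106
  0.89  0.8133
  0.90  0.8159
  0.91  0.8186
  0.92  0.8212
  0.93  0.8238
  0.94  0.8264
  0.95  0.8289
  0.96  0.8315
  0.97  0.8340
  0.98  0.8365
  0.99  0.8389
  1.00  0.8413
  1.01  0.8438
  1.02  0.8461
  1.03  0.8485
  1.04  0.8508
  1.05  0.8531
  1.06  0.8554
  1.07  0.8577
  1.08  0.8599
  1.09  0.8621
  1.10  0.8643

$38.95

T = 1;  σ√T = 0.3400
d₁ = [ln(100/140) + (0.042 − 0.007 + 0.34²/2)·1] / 0.3400 = [-0.3365 + 0.0928] / 0.3400 = -0.7167 ⇒ -0.72
d₂ = d₁ − σ√T = -0.7167 − 0.3400 = -1.0567 ⇒ -1.06
exp(−qT) = exp(−0.007·1) = 0.9930;  exp(−rT) = exp(−0.042·1) = 0.9589
N(−d₂) = N(1.06) = 0.8554;  N(−d₁) = N(0.72) = 0.7642
P = 140·0.9589·0.8554 − 100·0.9930·0.7642 = 114.8340 − 75.8851 = 38.9490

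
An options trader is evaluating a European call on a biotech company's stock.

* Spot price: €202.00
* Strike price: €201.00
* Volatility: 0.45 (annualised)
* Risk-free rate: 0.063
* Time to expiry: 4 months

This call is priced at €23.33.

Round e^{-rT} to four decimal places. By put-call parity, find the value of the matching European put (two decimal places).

e^(−rT) = e^(−0.063·0.3333) = 0.9792
Put-call parity: C − P = S − K·e^(−rT) = 202 − 201·0.9792 = 202 − 196.8192 = 5.1808
P = C − (C − P) = 23.33 − (5.1808) = 18.1492

€18.15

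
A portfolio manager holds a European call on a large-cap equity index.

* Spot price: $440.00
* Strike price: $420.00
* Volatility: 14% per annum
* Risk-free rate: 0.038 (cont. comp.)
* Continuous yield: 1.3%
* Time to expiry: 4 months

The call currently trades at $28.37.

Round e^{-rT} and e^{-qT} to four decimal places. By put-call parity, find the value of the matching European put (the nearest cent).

$4.97

e^(−qT) = e^(−0.013·0.3333) = 0.9957;  e^(−rT) = e^(−0.038·0.3333) = 0.9874
Put-call parity: C − P = S·e^(−qT) − K·e^(−rT) = 440·0.9957 − 420·0.9874 = 438.1080 − 414.7080 = 23.4000
P = C − (C − P) = 28.37 − (23.4000) = 4.9700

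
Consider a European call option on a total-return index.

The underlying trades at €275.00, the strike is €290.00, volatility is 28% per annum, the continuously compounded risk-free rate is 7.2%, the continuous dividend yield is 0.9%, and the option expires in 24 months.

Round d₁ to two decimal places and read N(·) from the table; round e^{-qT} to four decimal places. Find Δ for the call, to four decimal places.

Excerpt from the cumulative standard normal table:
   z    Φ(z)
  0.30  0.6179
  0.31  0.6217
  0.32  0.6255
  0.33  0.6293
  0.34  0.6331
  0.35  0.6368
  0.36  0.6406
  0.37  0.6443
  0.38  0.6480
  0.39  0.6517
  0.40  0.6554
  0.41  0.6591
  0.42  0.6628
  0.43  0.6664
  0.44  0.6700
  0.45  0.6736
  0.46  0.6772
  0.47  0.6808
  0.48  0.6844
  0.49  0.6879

0.6365

σ√T = 0.28 × 1.4142 = 0.3960
ln(S/K) + (r − q + σ²/2)T = ln(275/290) + (0.072 − 0.009 + 0.28²/2)·2 = -0.0531 + 0.2044 = 0.1513
d₁ = 0.1513 / 0.3960 = 0.3821 which rounds to 0.38
N(d₁) = N(0.38) = 0.6480
Δ_call = e^(−qT)·N(d₁) = 0.9822·0.6480 = 0.6365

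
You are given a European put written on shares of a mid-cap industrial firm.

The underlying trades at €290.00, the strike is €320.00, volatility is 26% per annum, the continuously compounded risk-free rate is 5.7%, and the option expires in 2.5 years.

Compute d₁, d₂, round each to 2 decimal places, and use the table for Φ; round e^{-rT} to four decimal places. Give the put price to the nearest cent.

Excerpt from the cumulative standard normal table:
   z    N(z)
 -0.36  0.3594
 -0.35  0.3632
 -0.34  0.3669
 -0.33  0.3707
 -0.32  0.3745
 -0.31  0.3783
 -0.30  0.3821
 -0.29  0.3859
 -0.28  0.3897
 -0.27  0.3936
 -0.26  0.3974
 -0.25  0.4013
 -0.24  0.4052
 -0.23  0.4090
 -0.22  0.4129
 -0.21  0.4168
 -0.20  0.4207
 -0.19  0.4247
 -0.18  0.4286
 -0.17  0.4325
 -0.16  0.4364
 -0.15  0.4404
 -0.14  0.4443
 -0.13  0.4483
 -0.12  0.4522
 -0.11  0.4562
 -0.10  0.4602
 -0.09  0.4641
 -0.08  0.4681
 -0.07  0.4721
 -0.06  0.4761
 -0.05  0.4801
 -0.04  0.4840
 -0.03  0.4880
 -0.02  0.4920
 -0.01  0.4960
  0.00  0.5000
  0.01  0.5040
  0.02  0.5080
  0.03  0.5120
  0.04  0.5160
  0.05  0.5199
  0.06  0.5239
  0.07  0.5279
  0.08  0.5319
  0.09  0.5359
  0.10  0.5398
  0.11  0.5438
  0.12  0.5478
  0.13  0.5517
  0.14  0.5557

T = 2.5;  σ√T = 0.4111
d₁ = [ln(290/320) + (0.057 + ½·0.26²)·2.5] / (σ√T) = (-0.0984 + 0.2270) / 0.4111 = 0.3127 which rounds to 0.31
d₂ = 0.3127 − 0.4111 = -0.0984 which rounds to -0.10
e^(−rT) = e^(−0.057·2.5) = 0.8672
N(−d₂) = N(0.10) = 0.5398;  N(−d₁) = N(-0.31) = 0.3783
P = 320·0.8672·0.5398 − 290·0.3783 = 149.7967 − 109.7070 = 40.0897

€40.09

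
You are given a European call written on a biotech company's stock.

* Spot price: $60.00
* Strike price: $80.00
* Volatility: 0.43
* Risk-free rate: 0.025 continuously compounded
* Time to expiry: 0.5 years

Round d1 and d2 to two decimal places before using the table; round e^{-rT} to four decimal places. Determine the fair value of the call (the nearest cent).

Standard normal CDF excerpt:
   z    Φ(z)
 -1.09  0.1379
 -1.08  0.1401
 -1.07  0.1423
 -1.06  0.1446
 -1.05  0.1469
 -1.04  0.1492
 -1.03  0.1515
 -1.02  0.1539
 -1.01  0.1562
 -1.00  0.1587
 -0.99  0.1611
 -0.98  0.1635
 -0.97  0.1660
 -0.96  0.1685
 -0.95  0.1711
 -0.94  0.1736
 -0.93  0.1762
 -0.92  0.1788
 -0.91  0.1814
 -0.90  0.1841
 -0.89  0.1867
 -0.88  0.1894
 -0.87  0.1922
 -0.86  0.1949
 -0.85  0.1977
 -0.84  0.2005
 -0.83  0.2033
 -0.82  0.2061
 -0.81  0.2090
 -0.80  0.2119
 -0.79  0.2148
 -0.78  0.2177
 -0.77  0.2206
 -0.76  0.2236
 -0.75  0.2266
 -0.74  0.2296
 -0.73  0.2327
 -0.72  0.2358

T = 0.5;  σ√T = 0.3041
ln(S/K) + (r + σ²/2)T = ln(60/80) + (0.025 + 0.43²/2)·0.5 = -0.2877 + 0.0587 = -0.2290
d₁ = -0.2290 / 0.3041 = -0.7530 ⇒ -0.75
d₂ = d₁ − σ√T = -0.7530 − 0.3041 = -1.0571 ⇒ -1.06
e^(−rT) = e^(−0.025·0.5) = 0.9876
N(d₁) = N(-0.75) = 0.2266;  N(d₂) = N(-1.06) = 0.1446
C = 60·0.2266 − 80·0.9876·0.1446 = 13.5960 − 11.4246 = 2.1714

$2.17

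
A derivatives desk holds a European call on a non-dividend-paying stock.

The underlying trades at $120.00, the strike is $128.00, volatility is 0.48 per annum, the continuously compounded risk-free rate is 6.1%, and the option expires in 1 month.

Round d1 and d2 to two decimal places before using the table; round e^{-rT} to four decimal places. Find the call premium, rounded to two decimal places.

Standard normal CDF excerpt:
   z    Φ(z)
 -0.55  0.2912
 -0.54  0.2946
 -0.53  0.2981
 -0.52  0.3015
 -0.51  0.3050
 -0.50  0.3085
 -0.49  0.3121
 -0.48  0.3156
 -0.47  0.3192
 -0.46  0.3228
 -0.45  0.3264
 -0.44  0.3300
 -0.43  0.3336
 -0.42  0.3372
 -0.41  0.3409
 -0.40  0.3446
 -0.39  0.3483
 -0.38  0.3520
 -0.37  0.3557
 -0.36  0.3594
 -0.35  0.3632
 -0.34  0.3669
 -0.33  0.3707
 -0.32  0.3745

σ√T = 0.48 × 0.2887 = 0.1386
d₁ = [ln(120/128) + (0.061 + 0.48²/2)·0.08333] / 0.1386 = [-0.0645 + 0.0147] / 0.1386 = -0.3598 → -0.36
d₂ = d₁ − σ√T = -0.3598 − 0.1386 = -0.4984 → -0.50
e^(−rT) = e^(−0.061·0.08333) = 0.9949
N(d₁) = N(-0.36) = 0.3594;  N(d₂) = N(-0.50) = 0.3085
C = 120·0.3594 − 128·0.9949·0.3085 = 43.1280 − 39.2866 = 3.8414

$3.84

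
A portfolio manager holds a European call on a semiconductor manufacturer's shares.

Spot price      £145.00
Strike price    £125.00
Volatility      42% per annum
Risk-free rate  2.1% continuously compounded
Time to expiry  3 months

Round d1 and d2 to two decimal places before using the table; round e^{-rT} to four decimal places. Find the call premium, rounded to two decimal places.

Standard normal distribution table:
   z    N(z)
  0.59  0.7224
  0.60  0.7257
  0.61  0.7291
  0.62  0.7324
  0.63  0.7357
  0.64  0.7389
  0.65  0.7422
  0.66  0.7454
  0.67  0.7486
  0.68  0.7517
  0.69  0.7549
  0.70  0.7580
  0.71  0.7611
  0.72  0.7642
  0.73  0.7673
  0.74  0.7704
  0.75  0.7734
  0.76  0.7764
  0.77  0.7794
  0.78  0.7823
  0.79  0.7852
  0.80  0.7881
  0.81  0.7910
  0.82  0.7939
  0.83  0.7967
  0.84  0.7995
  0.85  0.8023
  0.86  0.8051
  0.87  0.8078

£24.44

T = 0.25;  σ√T = 0.2100
d₁ = [ln(145/125) + (0.021 + 0.42²/2)·0.25] / 0.2100 = [0.1484 + 0.0273] / 0.2100 = 0.8368 → 0.84
d₂ = d₁ − σ√T = 0.8368 − 0.2100 = 0.6268 → 0.63
exp(−rT) = exp(−0.021·0.25) = 0.9948
N(d₁) = N(0.84) = 0.7995;  N(d₂) = N(0.63) = 0.7357
C = 145·0.7995 − 125·0.9948·0.7357 = 115.9275 − 91.4843 = 24.4432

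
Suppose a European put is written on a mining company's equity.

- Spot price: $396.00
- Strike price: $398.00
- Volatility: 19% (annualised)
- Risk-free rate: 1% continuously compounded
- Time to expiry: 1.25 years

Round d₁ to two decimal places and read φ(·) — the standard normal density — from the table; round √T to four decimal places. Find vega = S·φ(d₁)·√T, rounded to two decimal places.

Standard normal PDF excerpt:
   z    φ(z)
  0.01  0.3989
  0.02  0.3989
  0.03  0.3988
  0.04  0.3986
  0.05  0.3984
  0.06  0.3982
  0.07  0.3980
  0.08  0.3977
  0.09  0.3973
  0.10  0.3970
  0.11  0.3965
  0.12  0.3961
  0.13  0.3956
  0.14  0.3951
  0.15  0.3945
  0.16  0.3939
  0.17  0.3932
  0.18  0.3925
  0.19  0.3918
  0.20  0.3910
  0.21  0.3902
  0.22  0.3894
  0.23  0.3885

T = 1.25;  σ√T = 0.2124
d₁ = [ln(396/398) + (0.01 + 0.19²/2)·1.25] / 0.2124 = [-0.0050 + 0.0351] / 0.2124 = 0.1413 ≈ 0.14
√T = √1.25 = 1.1180
φ(d₁) = φ(0.14) = 0.3951
vega = S·φ(d₁)·√T = 396·0.3951·1.1180 = 174.9218

174.92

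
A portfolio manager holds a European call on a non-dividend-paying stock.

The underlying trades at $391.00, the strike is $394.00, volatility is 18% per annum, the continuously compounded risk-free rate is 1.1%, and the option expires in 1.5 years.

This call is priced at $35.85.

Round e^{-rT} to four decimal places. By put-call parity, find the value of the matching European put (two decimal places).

e^(−rT) = e^(−0.011·1.5) = 0.9836
Put-call parity: C − P = S − K·e^(−rT) = 391 − 394·0.9836 = 391 − 387.5384 = 3.4616
P = C − (C − P) = 35.85 − (3.4616) = 32.3884

$32.39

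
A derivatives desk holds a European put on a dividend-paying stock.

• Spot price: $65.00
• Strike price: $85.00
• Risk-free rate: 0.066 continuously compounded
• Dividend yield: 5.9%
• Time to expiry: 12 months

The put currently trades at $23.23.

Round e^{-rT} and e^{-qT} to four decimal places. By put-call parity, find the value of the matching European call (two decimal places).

e^(−qT) = e^(−0.059·1) = 0.9427;  e^(−rT) = e^(−0.066·1) = 0.9361
Put-call parity: C − P = S·e^(−qT) − K·e^(−rT) = 65·0.9427 − 85·0.9361 = 61.2755 − 79.5685 = -18.2930
C = P + (C − P) = 23.23 + (-18.2930) = 4.9370

$4.94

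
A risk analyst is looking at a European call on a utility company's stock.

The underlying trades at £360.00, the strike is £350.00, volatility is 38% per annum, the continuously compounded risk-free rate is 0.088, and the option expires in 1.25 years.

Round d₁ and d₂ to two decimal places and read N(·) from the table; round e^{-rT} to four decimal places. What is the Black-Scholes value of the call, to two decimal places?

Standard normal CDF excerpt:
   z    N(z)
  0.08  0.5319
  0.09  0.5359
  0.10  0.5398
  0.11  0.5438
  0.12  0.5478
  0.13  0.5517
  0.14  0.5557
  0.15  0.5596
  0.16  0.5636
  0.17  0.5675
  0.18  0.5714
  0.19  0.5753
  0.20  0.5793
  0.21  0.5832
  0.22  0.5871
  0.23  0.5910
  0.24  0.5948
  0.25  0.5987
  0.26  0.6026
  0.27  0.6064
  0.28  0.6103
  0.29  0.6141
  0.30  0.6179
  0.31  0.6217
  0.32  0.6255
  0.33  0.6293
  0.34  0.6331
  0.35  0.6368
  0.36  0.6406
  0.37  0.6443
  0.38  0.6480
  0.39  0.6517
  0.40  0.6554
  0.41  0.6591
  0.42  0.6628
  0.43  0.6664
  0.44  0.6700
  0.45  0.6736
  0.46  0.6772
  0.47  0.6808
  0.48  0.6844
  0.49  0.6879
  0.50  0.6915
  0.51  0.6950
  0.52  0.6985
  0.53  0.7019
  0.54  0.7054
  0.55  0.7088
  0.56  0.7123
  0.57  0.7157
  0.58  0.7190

σ√T = 0.38·√1.25 = 0.4249
d₁ = [ln(360/350) + (0.088 + ½·0.38²)·1.25] / (σ√T) = (0.0282 + 0.2003) / 0.4249 = 0.5376 which rounds to 0.54
d₂ = 0.5376 − 0.4249 = 0.1128 which rounds to 0.11
exp(−rT) = exp(−0.088·1.25) = 0.8958
N(d₁) = N(0.54) = 0.7054;  N(d₂) = N(0.11) = 0.5438
C = 360·0.7054 − 350·0.8958·0.5438 = 253.9440 − 170.4976 = 83.4464

£83.45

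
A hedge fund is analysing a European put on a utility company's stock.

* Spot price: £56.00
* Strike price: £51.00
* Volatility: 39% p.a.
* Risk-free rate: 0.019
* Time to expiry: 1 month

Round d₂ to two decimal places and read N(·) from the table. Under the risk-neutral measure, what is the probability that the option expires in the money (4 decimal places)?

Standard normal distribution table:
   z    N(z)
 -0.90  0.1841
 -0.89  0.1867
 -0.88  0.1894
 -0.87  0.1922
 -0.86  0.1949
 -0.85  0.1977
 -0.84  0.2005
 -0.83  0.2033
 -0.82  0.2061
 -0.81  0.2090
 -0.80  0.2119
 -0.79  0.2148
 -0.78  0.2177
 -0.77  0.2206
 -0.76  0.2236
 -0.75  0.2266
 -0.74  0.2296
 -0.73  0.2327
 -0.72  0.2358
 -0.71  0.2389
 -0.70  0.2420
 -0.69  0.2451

T = 0.08333;  σ√T = 0.1126
d₁ = [ln(56/51) + (0.019 + ½·0.39²)·0.08333] / (σ√T) = (0.0935 + 0.0079) / 0.1126 = 0.9011 which rounds to 0.90
d₂ = 0.9011 − 0.1126 = 0.7885 which rounds to 0.79
Risk-neutral Pr[S_T < K] = N(−d₂) = N(-0.79) = 0.2148

0.2148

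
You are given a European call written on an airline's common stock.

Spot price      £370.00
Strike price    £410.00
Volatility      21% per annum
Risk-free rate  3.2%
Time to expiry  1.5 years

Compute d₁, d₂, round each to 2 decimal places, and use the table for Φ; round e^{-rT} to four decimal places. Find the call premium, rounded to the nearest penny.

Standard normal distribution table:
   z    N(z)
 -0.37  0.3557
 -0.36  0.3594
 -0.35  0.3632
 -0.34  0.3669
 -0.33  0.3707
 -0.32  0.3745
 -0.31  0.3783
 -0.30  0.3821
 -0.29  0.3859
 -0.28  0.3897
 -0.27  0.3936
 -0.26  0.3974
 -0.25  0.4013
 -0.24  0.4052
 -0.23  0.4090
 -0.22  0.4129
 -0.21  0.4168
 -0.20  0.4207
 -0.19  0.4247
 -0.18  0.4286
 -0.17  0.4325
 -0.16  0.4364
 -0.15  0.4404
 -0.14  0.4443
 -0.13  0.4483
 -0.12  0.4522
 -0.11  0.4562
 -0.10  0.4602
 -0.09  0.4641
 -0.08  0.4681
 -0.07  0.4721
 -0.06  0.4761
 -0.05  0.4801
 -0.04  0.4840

£29.82

σ√T = 0.21 × 1.2247 = 0.2572
ln(S/K) + (r + σ²/2)T = ln(370/410) + (0.032 + 0.21²/2)·1.5 = -0.1027 + 0.0811 = -0.0216
d₁ = -0.0216 / 0.2572 = -0.0839 ≈ -0.08
d₂ = d₁ − σ√T = -0.0839 − 0.2572 = -0.3411 ≈ -0.34
e^(−rT) = e^(−0.032·1.5) = 0.9531
C = 370·N(-0.08) − 410·0.9531·N(-0.34) = 370·0.4681 − 410·0.9531·0.3669 = 173.1970 − 143.3739 = 29.8231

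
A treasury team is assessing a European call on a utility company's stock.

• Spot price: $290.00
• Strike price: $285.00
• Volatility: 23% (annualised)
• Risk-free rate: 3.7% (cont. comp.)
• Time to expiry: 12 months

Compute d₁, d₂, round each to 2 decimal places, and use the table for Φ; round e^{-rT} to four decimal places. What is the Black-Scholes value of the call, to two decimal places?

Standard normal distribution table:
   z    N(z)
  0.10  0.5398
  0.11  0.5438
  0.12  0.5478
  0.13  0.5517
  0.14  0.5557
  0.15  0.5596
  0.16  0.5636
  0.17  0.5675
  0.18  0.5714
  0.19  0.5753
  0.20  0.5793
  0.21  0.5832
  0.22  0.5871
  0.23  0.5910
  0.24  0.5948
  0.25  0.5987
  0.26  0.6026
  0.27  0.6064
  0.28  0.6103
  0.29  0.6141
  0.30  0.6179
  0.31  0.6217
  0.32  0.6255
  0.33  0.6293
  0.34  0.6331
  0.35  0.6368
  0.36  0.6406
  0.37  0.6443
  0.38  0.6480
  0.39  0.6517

$34.22

T = 1;  σ√T = 0.2300
d₁ = [ln(290/285) + (0.037 + 0.23²/2)·1] / 0.2300 = [0.0174 + 0.0635] / 0.2300 = 0.3515 → 0.35
d₂ = d₁ − σ√T = 0.3515 − 0.2300 = 0.1215 → 0.12
exp(−rT) = exp(−0.037·1) = 0.9637
N(d₁) = N(0.35) = 0.6368;  N(d₂) = N(0.12) = 0.5478
C = 290·0.6368 − 285·0.9637·0.5478 = 184.6720 − 150.4557 = 34.2163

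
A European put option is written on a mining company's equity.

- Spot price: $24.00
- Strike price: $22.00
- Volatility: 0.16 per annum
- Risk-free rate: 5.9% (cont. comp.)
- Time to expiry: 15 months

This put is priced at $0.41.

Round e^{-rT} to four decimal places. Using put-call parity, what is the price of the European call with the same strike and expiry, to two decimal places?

$3.97

exp(−rT) = exp(−0.059·1.25) = 0.9289
Put-call parity: C − P = S − K·e^(−rT) = 24 − 22·0.9289 = 24 − 20.4358 = 3.5642
C = P + (C − P) = 0.41 + (3.5642) = 3.9742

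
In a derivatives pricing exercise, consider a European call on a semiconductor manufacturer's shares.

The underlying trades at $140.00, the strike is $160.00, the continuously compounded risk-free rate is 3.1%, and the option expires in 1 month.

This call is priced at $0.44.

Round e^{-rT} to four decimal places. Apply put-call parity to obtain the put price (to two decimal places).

$20.02

e^(−rT) = e^(−0.031·0.08333) = 0.9974
Put-call parity: C − P = S − K·e^(−rT) = 140 − 160·0.9974 = 140 − 159.5840 = -19.5840
P = C − (C − P) = 0.44 − (-19.5840) = 20.0240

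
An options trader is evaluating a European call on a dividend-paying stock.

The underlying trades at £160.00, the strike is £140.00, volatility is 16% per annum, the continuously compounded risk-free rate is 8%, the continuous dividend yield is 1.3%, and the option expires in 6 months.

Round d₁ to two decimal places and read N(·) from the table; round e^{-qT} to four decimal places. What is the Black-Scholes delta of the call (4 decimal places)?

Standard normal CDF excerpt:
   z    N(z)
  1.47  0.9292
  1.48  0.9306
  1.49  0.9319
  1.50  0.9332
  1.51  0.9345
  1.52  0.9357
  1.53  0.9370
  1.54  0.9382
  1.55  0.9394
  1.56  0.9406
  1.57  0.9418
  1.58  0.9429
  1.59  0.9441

T = 0.5;  σ√T = 0.1131
d₁ = [ln(160/140) + (0.08 − 0.013 + 0.16²/2)·0.5] / 0.1131 = [0.1335 + 0.0399] / 0.1131 = 1.5329 ⇒ 1.53
N(d₁) = N(1.53) = 0.9370
Δ_call = exp(−qT)·N(d₁) = 0.9935·0.9370 = 0.9309

0.9309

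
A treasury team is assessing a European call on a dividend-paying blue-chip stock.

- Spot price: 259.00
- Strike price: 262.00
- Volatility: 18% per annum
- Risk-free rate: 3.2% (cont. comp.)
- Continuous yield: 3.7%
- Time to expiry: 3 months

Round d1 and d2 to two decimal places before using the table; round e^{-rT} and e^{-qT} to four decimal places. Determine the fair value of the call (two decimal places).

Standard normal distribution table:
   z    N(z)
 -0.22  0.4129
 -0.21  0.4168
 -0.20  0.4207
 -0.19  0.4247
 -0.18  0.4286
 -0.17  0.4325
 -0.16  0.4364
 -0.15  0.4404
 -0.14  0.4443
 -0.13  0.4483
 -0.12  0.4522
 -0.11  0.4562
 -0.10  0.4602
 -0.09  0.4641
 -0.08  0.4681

σ√T = 0.18·√0.25 = 0.0900
d₁ = [ln(259/262) + (0.032 − 0.037 + 0.18²/2)·0.25] / 0.0900 = [-0.0115 + 0.0028] / 0.0900 = -0.0968 ≈ -0.10
d₂ = d₁ − σ√T = -0.0968 − 0.0900 = -0.1868 ≈ -0.19
e^(−qT) = e^(−0.037·0.25) = 0.9908;  e^(−rT) = e^(−0.032·0.25) = 0.9920
N(d₁) = N(-0.10) = 0.4602;  N(d₂) = N(-0.19) = 0.4247
C = 259·0.9908·0.4602 − 262·0.9920·0.4247 = 118.0952 − 110.3812 = 7.7140

7.71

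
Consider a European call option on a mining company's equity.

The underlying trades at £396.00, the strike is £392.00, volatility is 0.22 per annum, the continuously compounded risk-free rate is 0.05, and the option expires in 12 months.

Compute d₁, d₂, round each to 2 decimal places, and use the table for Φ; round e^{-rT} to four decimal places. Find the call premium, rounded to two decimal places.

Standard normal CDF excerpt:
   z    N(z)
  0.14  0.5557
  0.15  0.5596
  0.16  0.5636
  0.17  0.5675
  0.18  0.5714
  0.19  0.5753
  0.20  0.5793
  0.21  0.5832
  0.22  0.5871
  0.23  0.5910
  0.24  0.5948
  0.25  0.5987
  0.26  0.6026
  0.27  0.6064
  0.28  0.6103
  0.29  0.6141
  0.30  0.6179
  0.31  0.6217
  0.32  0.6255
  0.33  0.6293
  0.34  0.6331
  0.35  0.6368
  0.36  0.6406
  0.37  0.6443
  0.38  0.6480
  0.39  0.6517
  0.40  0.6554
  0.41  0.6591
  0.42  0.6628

£46.46

σ√T = 0.22·√1 = 0.2200
ln(S/K) + (r + σ²/2)T = ln(396/392) + (0.05 + 0.22²/2)·1 = 0.0102 + 0.0742 = 0.0844
d₁ = 0.0844 / 0.2200 = 0.3834 ⇒ 0.38
d₂ = d₁ − σ√T = 0.3834 − 0.2200 = 0.1634 ⇒ 0.16
e^(−rT) = e^(−0.05·1) = 0.9512
N(d₁) = N(0.38) = 0.6480;  N(d₂) = N(0.16) = 0.5636
C = 396·0.6480 − 392·0.9512·0.5636 = 256.6080 − 210.1498 = 46.4582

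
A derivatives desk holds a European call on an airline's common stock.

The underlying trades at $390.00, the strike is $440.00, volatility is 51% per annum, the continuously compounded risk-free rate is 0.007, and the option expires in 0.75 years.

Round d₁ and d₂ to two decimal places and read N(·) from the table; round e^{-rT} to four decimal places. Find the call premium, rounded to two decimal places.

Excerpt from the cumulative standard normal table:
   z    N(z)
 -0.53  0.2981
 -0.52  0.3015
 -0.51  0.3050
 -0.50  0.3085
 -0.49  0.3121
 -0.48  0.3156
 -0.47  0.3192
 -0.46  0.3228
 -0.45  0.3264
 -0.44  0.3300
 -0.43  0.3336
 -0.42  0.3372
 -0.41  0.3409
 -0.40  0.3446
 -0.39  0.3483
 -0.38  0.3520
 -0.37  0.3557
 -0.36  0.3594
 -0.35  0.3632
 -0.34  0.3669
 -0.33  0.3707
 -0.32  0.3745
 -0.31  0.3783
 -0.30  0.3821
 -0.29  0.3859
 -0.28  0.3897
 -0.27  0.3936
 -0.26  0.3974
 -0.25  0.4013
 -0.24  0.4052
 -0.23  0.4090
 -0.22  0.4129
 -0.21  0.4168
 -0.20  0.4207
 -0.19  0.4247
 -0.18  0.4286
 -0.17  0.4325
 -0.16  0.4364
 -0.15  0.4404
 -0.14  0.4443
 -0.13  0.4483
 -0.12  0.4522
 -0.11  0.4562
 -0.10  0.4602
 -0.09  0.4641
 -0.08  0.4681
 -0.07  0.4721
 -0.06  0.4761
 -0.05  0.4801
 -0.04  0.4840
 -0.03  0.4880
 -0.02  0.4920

σ√T = 0.51·√0.75 = 0.4417
d₁ = [ln(390/440) + (0.007 + 0.51²/2)·0.75] / 0.4417 = [-0.1206 + 0.1028] / 0.4417 = -0.0404 which rounds to -0.04
d₂ = d₁ − σ√T = -0.0404 − 0.4417 = -0.4821 which rounds to -0.48
exp(−rT) = exp(−0.007·0.75) = 0.9948
N(d₁) = N(-0.04) = 0.4840;  N(d₂) = N(-0.48) = 0.3156
C = 390·0.4840 − 440·0.9948·0.3156 = 188.7600 − 138.1419 = 50.6181

$50.62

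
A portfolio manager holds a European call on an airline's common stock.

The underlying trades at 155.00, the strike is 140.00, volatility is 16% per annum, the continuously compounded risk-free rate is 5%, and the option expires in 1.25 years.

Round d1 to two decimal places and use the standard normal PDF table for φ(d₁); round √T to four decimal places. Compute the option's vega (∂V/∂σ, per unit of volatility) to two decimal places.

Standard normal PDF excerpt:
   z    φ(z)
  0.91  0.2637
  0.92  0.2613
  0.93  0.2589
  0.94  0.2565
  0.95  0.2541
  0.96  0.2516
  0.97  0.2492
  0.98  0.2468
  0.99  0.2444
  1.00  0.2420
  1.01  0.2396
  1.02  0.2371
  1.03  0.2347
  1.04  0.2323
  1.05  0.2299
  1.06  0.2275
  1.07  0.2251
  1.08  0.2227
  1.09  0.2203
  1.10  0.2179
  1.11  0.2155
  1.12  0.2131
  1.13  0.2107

T = 1.25;  σ√T = 0.1789
d₁ = [ln(155/140) + (0.05 + ½·0.16²)·1.25] / (σ√T) = (0.1018 + 0.0785) / 0.1789 = 1.0078 → 1.01
√T = √1.25 = 1.1180
φ(d₁) = φ(1.01) = 0.2396
vega = S·φ(d₁)·√T = 155·0.2396·1.1180 = 41.5203
(The put has the same vega.)

41.52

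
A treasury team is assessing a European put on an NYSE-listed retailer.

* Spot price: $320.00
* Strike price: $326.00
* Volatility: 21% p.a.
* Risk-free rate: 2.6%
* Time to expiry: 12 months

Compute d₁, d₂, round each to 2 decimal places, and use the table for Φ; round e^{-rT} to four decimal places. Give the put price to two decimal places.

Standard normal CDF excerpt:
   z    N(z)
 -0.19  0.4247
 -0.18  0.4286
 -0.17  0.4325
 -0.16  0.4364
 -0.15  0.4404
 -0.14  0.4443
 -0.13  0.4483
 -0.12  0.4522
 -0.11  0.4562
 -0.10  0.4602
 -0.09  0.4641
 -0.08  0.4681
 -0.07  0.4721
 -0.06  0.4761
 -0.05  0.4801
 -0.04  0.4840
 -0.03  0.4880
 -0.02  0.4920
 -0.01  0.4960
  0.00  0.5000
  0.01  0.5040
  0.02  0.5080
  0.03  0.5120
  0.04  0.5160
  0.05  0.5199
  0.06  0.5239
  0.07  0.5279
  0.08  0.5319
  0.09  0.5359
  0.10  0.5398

σ√T = 0.21·√1 = 0.2100
d₁ = [ln(320/326) + (0.026 + 0.21²/2)·1] / 0.2100 = [-0.0186 + 0.0480] / 0.2100 = 0.1404 → 0.14
d₂ = d₁ − σ√T = 0.1404 − 0.2100 = -0.0696 → -0.07
exp(−rT) = exp(−0.026·1) = 0.9743
N(−d₂) = N(0.07) = 0.5279;  N(−d₁) = N(-0.14) = 0.4443
P = 326·0.9743·0.5279 − 320·0.4443 = 167.6725 − 142.1760 = 25.4965

$25.50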